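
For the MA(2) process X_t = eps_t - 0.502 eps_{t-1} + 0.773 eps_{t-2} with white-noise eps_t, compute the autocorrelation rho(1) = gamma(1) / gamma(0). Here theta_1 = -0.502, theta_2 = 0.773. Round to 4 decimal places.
\rho(1) = -0.4812

For an MA(q) process with theta_0 = 1, the autocovariance is
  gamma(k) = sigma^2 * sum_{i=0..q-k} theta_i * theta_{i+k},
and rho(k) = gamma(k) / gamma(0). Sigma^2 cancels.
  numerator   = (1)*(-0.502) + (-0.502)*(0.773) = -0.890046.
  denominator = (1)^2 + (-0.502)^2 + (0.773)^2 = 1.849533.
  rho(1) = -0.890046 / 1.849533 = -0.4812.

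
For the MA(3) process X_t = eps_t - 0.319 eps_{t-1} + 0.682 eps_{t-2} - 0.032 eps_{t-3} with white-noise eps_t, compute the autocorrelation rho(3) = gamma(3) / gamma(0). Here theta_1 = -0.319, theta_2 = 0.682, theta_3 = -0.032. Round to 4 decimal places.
\rho(3) = -0.0204

For an MA(q) process with theta_0 = 1, the autocovariance is
  gamma(k) = sigma^2 * sum_{i=0..q-k} theta_i * theta_{i+k},
and rho(k) = gamma(k) / gamma(0). Sigma^2 cancels.
  numerator   = (1)*(-0.032) = -0.032.
  denominator = (1)^2 + (-0.319)^2 + (0.682)^2 + (-0.032)^2 = 1.567909.
  rho(3) = -0.032 / 1.567909 = -0.0204.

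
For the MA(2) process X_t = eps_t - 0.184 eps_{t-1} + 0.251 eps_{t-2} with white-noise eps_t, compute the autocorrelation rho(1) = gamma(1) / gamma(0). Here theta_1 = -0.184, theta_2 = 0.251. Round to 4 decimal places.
\rho(1) = -0.2099

For an MA(q) process with theta_0 = 1, the autocovariance is
  gamma(k) = sigma^2 * sum_{i=0..q-k} theta_i * theta_{i+k},
and rho(k) = gamma(k) / gamma(0). Sigma^2 cancels.
  numerator   = (1)*(-0.184) + (-0.184)*(0.251) = -0.230184.
  denominator = (1)^2 + (-0.184)^2 + (0.251)^2 = 1.096857.
  rho(1) = -0.230184 / 1.096857 = -0.2099.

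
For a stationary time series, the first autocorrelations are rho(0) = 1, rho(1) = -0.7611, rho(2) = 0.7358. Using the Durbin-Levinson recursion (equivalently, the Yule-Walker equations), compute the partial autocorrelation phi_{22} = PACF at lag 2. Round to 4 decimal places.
\phi_{22} = 0.3720

The PACF at lag k is phi_{kk}, the last component of the solution
to the Yule-Walker system G_k phi = r_k where
  (G_k)_{ij} = rho(|i - j|), (r_k)_i = rho(i), i,j = 1..k.
Equivalently, Durbin-Levinson gives phi_{kk} iteratively:
  phi_{11} = rho(1)
  phi_{kk} = [rho(k) - sum_{j=1..k-1} phi_{k-1,j} rho(k-j)]
            / [1 - sum_{j=1..k-1} phi_{k-1,j} rho(j)],
  phi_{k,j} = phi_{k-1,j} - phi_{kk} phi_{k-1,k-j},  j = 1..k-1.
Step k = 1:
  phi_11 = rho(1) = -0.7611.
Step k = 2:
  phi_22 = [rho(2) - phi_11 rho(1)] / [1 - phi_11 rho(1)] = [0.7358 - (-0.7611)(-0.7611)] / [1 - (-0.7611)(-0.7611)]
         = 0.15652679 / 0.42072679 = 0.372.
Therefore phi_{22} = 0.3720.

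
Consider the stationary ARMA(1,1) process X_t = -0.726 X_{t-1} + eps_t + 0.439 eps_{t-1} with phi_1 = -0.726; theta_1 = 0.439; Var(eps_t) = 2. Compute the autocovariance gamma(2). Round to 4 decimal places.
\gamma(2) = 0.6003

Multiply the model equation by X_{t-k} and take expectations. With theta_0 = psi_0 = 1 and psi_j the MA(infinity) weights, this gives
  gamma(k) - sum_i phi_i gamma(k-i) = c_k,
  c_k = sigma^2 * sum_{j=k..q} theta_j psi_{j-k}   (c_k = 0 for k > q),
using gamma(-m) = gamma(m).
psi-weights needed (psi_j = theta_j + sum_i phi_i psi_{j-i}):
  psi_1 = theta_1 + phi_1 = 0.439 + (-0.726) = -0.287
Right-hand sides:
  c_0 = sigma^2 (1 + theta_1 psi_1) = 2 * (1 + (0.439)(-0.287)) = 2 * 0.874007 = 1.748014
  c_1 = sigma^2 theta_1 = 2 * (0.439) = 0.878
  c_2 = 0
Equations for k = 0 and k = 1 (AR order 1):
  gamma(0) = phi_1 gamma(1) + c_0
  gamma(1) = phi_1 gamma(0) + c_1
Substituting the second into the first: gamma(0) (1 - phi_1^2) = c_0 + phi_1 c_1, so
  gamma(0) = (c_0 + phi_1 c_1) / (1 - phi_1^2) = (1.748014 + (-0.726)(0.878)) / (1 - (-0.726)^2) = 1.110586 / 0.472924 = 2.348339.
  gamma(1) = phi_1 gamma(0) + c_1 = (-0.726)(2.348339) + (0.878) = -0.826894.
For k = 2 (> q): gamma(2) = phi_1 gamma(1) = (-0.726)(-0.826894) = 0.600325.
Therefore gamma(2) = 0.6003 (to 4 decimal places).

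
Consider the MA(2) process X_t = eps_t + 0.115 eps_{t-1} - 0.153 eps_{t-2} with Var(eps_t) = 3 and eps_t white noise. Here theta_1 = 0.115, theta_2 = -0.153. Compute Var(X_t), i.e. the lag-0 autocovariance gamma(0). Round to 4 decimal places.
\gamma(0) = 3.1099

For an MA(q) process X_t = eps_t + sum_i theta_i eps_{t-i} with
Var(eps_t) = sigma^2, the variance is
  gamma(0) = sigma^2 * (1 + sum_i theta_i^2).
  sum_i theta_i^2 = (0.115)^2 + (-0.153)^2 = 0.013225 + 0.023409 = 0.036634.
  gamma(0) = 3 * (1 + 0.036634) = 3 * 1.036634 = 3.109902, which rounds to 3.1099.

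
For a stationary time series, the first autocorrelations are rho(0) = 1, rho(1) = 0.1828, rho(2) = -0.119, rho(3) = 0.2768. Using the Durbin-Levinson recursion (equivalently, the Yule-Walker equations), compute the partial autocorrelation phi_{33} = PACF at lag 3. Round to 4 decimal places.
\phi_{33} = 0.3510

The PACF at lag k is phi_{kk}, the last component of the solution
to the Yule-Walker system G_k phi = r_k where
  (G_k)_{ij} = rho(|i - j|), (r_k)_i = rho(i), i,j = 1..k.
Equivalently, Durbin-Levinson gives phi_{kk} iteratively:
  phi_{11} = rho(1)
  phi_{kk} = [rho(k) - sum_{j=1..k-1} phi_{k-1,j} rho(k-j)]
            / [1 - sum_{j=1..k-1} phi_{k-1,j} rho(j)],
  phi_{k,j} = phi_{k-1,j} - phi_{kk} phi_{k-1,k-j},  j = 1..k-1.
Step k = 1:
  phi_11 = rho(1) = 0.1828.
Step k = 2:
  phi_22 = [rho(2) - phi_11 rho(1)] / [1 - phi_11 rho(1)] = [-0.119 - (0.1828)(0.1828)] / [1 - (0.1828)(0.1828)]
         = -0.15241584 / 0.96658416 = -0.157685.
  Update: phi_21 = phi_11 - phi_22 phi_11 = 0.1828 - (-0.157685)(0.1828) = 0.211625.
Step k = 3:
  phi_33 = [rho(3) - phi_21 rho(2) - phi_22 rho(1)] / [1 - phi_21 rho(1) - phi_22 rho(2)]
    numerator   = 0.2768 - (0.211625)(-0.119) - (-0.157685)(0.1828) = 0.33080817
    denominator = 1 - (0.211625)(0.1828) - (-0.157685)(-0.119) = 0.94255047
  phi_33 = 0.33080817 / 0.94255047 = 0.351.
Therefore phi_{33} = 0.3510.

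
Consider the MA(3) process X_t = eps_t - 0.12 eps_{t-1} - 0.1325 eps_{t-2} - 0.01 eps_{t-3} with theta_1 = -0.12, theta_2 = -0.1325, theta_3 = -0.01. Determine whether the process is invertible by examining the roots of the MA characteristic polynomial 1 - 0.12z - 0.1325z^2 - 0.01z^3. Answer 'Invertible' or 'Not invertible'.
\text{Invertible}

The MA(q) characteristic polynomial is P(z) = 1 - 0.12z - 0.1325z^2 - 0.01z^3.
Invertibility requires all roots to lie outside the unit circle, i.e. |z| > 1 for every root.
Degree 3: look for a simple real root z0 first, then factor out (1 - z/z0) and solve the remaining quadratic.
Testing z0 = -4: P(-4) = 1 + (-0.12)(-4) + (-0.1325)(-4)^2 + (-0.01)(-4)^3
  = 1 + (0.48) + (-2.12) + (0.64) = 0.  So z_0 = -4 is a root, |z_0| = 4.
Divide out the factor (1 + 0.25 z) = (1 - z/z0) (since 1/z0 = -0.25):
  P(z) = (1 + 0.25 z)(1 + (-0.37) z + (-0.04) z^2)
  [check: z-coef -0.37 - (-0.25) = -0.12; z^2-coef -0.04 - (-0.25)(-0.37) = -0.1325; z^3-coef -(-0.25)(-0.04) = -0.01.]
Remaining roots from the quadratic factor 1 + (-0.37) z + (-0.04) z^2:
  Set 1 + (-0.37) z + (-0.04) z^2 = 0, i.e. a z^2 + b z + c = 0 with a = -0.04, b = -0.37, c = 1.
  Discriminant D = b^2 - 4ac = (-0.37)^2 - 4*(-0.04)*1 = 0.1369 - (-0.16) = 0.2969.
  D >= 0, so the roots are real: z = (-b +/- sqrt(D)) / (2a) = (0.37 +/- 0.544885) / (-0.08).
    z_1 = (0.37 + 0.544885) / (-0.08) = -11.4361,   |z_1| = 11.4361.
    z_2 = (0.37 - 0.544885) / (-0.08) = 2.1861,   |z_2| = 2.1861.
Moduli of all roots: 4.0000, 11.4361, 2.1861.
All moduli strictly greater than 1? Yes.
Verdict: Invertible.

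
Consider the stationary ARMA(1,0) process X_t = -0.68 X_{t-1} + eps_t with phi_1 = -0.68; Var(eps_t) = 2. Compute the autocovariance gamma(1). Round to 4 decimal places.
\gamma(1) = -2.5298

Multiply the model equation by X_{t-k} and take expectations. With theta_0 = psi_0 = 1 and psi_j the MA(infinity) weights, this gives
  gamma(k) - sum_i phi_i gamma(k-i) = c_k,
  c_k = sigma^2 * sum_{j=k..q} theta_j psi_{j-k}   (c_k = 0 for k > q),
using gamma(-m) = gamma(m).
Pure AR (q = 0): c_0 = sigma^2 = 2, c_k = 0 for k >= 1.
Equations for k = 0 and k = 1 (AR order 1):
  gamma(0) = phi_1 gamma(1) + c_0
  gamma(1) = phi_1 gamma(0) + c_1
Substituting the second into the first: gamma(0) (1 - phi_1^2) = c_0 + phi_1 c_1, so
  gamma(0) = c_0 / (1 - phi_1^2) = 2 / (1 - (-0.68)^2) = 2 / 0.5376 = 3.720238.
  gamma(1) = phi_1 gamma(0) = (-0.68)(3.720238) = -2.529762.
Therefore gamma(1) = -2.5298 (to 4 decimal places).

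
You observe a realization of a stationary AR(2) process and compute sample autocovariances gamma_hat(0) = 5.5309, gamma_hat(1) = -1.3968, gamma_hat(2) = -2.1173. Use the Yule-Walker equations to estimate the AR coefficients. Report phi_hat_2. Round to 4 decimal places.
\hat\phi_{2} = -0.4770

The Yule-Walker equations for an AR(p) process read, in matrix form,
  Gamma_p phi = r_p,   with   (Gamma_p)_{ij} = gamma(|i - j|),
                       (r_p)_i = gamma(i),   i,j = 1..p.
Substitute the sample gammas (Toeplitz matrix and right-hand side of size 2):
  Gamma_p = [[5.5309, -1.3968], [-1.3968, 5.5309]]
  r_p     = [-1.3968, -2.1173]
Written out:
  5.5309 phi_1 - 1.3968 phi_2 = -1.3968
  -1.3968 phi_1 + 5.5309 phi_2 = -2.1173
Solve by Cramer's rule:
  det = gamma(0)^2 - gamma(1)^2 = (5.5309)^2 - (-1.3968)^2 = 30.59085481 - 1.95105024 = 28.63980457
  phi_hat_1 = [gamma(1) gamma(0) - gamma(1) gamma(2)] / det = [(-1.3968)(5.5309) - (-1.3968)(-2.1173)] / 28.63980457 = -10.68300576 / 28.63980457 = -0.373
  phi_hat_2 = [gamma(0) gamma(2) - gamma(1)^2] / det = [(5.5309)(-2.1173) - (-1.3968)^2] / 28.63980457 = -13.66162481 / 28.63980457 = -0.477
So phi_hat = [-0.3730, -0.4770].
Therefore phi_hat_2 = -0.4770.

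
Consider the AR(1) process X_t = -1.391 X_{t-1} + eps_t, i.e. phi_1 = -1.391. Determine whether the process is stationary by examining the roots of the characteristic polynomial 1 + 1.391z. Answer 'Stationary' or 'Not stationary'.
\text{Not stationary}

The AR(p) characteristic polynomial is P(z) = 1 + 1.391z.
Stationarity requires all roots to lie outside the unit circle, i.e. |z| > 1 for every root.
This is linear in z: 1 + (1.391) z = 0  =>  z = -1/(1.391) = -0.718907,  |z| = 0.718907.
Moduli of all roots: 0.7189.
All moduli strictly greater than 1? No.
Verdict: Not stationary.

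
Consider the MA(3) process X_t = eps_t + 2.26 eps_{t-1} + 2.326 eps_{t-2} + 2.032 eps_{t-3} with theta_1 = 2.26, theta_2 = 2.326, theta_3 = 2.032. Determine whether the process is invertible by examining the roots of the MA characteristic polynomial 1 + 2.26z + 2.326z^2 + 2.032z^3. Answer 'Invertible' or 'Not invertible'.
\text{Not invertible}

The MA(q) characteristic polynomial is P(z) = 1 + 2.26z + 2.326z^2 + 2.032z^3.
Invertibility requires all roots to lie outside the unit circle, i.e. |z| > 1 for every root.
Degree 3: look for a simple real root z0 first, then factor out (1 - z/z0) and solve the remaining quadratic.
Testing z0 = -0.625: P(-0.625) = 1 + (2.26)(-0.625) + (2.326)(-0.625)^2 + (2.032)(-0.625)^3
  = 1 + (-1.4125) + (0.908594) + (-0.496094) = 0.  So z_0 = -0.625 is a root, |z_0| = 0.625.
Divide out the factor (1 + 1.6 z) = (1 - z/z0) (since 1/z0 = -1.6):
  P(z) = (1 + 1.6 z)(1 + (0.66) z + (1.27) z^2)
  [check: z-coef 0.66 - (-1.6) = 2.26; z^2-coef 1.27 - (-1.6)(0.66) = 2.326; z^3-coef -(-1.6)(1.27) = 2.032.]
Remaining roots from the quadratic factor 1 + (0.66) z + (1.27) z^2:
  Set 1 + (0.66) z + (1.27) z^2 = 0, i.e. a z^2 + b z + c = 0 with a = 1.27, b = 0.66, c = 1.
  Discriminant D = b^2 - 4ac = (0.66)^2 - 4*(1.27)*1 = 0.4356 - (5.08) = -4.6444.
  D < 0, so the roots are the complex-conjugate pair z = (-b +/- i sqrt(-D)) / (2a) = -0.2598 +/- 0.8485i.
  For a conjugate pair |z|^2 = z * conj(z) = (product of roots) = c/a = 1/(1.27) = 0.787402, so |z| = sqrt(0.787402) = 0.8874 for both roots.
Moduli of all roots: 0.6250, 0.8874, 0.8874.
All moduli strictly greater than 1? No.
Verdict: Not invertible.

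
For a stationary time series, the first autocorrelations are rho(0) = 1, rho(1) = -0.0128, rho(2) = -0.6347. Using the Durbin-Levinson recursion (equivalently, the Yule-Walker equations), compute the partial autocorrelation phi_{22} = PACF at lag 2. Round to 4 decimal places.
\phi_{22} = -0.6350

The PACF at lag k is phi_{kk}, the last component of the solution
to the Yule-Walker system G_k phi = r_k where
  (G_k)_{ij} = rho(|i - j|), (r_k)_i = rho(i), i,j = 1..k.
Equivalently, Durbin-Levinson gives phi_{kk} iteratively:
  phi_{11} = rho(1)
  phi_{kk} = [rho(k) - sum_{j=1..k-1} phi_{k-1,j} rho(k-j)]
            / [1 - sum_{j=1..k-1} phi_{k-1,j} rho(j)],
  phi_{k,j} = phi_{k-1,j} - phi_{kk} phi_{k-1,k-j},  j = 1..k-1.
Step k = 1:
  phi_11 = rho(1) = -0.0128.
Step k = 2:
  phi_22 = [rho(2) - phi_11 rho(1)] / [1 - phi_11 rho(1)] = [-0.6347 - (-0.0128)(-0.0128)] / [1 - (-0.0128)(-0.0128)]
         = -0.63486384 / 0.99983616 = -0.635.
Therefore phi_{22} = -0.6350.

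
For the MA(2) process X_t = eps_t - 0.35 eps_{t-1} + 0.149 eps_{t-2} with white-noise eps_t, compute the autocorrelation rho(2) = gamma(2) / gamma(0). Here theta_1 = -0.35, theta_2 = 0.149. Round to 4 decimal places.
\rho(2) = 0.1302

For an MA(q) process with theta_0 = 1, the autocovariance is
  gamma(k) = sigma^2 * sum_{i=0..q-k} theta_i * theta_{i+k},
and rho(k) = gamma(k) / gamma(0). Sigma^2 cancels.
  numerator   = (1)*(0.149) = 0.149.
  denominator = (1)^2 + (-0.35)^2 + (0.149)^2 = 1.144701.
  rho(2) = 0.149 / 1.144701 = 0.1302.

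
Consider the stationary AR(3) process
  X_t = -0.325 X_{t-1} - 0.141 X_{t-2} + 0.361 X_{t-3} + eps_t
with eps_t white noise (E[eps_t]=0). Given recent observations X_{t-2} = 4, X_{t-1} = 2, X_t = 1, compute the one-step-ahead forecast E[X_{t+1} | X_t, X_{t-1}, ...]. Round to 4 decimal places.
E[X_{t+1} \mid \mathcal F_t] = 0.8370

For an AR(p) model X_t = c + sum_i phi_i X_{t-i} + eps_t, the
one-step-ahead conditional mean is
  E[X_{t+1} | X_t, ...] = c + sum_i phi_i X_{t+1-i}.
Substitute known values:
  E[X_{t+1} | ...] = (-0.325) * (1) + (-0.141) * (2) + (0.361) * (4)
                   = 0.8370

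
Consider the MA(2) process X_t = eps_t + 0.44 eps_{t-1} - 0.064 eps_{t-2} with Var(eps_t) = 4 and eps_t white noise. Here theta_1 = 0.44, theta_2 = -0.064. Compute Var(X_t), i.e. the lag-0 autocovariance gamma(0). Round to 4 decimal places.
\gamma(0) = 4.7908

For an MA(q) process X_t = eps_t + sum_i theta_i eps_{t-i} with
Var(eps_t) = sigma^2, the variance is
  gamma(0) = sigma^2 * (1 + sum_i theta_i^2).
  sum_i theta_i^2 = (0.44)^2 + (-0.064)^2 = 0.1936 + 0.004096 = 0.197696.
  gamma(0) = 4 * (1 + 0.197696) = 4 * 1.197696 = 4.790784, which rounds to 4.7908.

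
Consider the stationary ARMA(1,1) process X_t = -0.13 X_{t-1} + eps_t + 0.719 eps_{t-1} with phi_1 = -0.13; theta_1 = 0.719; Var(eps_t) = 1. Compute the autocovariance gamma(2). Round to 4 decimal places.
\gamma(2) = -0.0706

Multiply the model equation by X_{t-k} and take expectations. With theta_0 = psi_0 = 1 and psi_j the MA(infinity) weights, this gives
  gamma(k) - sum_i phi_i gamma(k-i) = c_k,
  c_k = sigma^2 * sum_{j=k..q} theta_j psi_{j-k}   (c_k = 0 for k > q),
using gamma(-m) = gamma(m).
psi-weights needed (psi_j = theta_j + sum_i phi_i psi_{j-i}):
  psi_1 = theta_1 + phi_1 = 0.719 + (-0.13) = 0.589
Right-hand sides:
  c_0 = sigma^2 (1 + theta_1 psi_1) = 1 * (1 + (0.719)(0.589)) = 1 * 1.423491 = 1.423491
  c_1 = sigma^2 theta_1 = 1 * (0.719) = 0.719
  c_2 = 0
Equations for k = 0 and k = 1 (AR order 1):
  gamma(0) = phi_1 gamma(1) + c_0
  gamma(1) = phi_1 gamma(0) + c_1
Substituting the second into the first: gamma(0) (1 - phi_1^2) = c_0 + phi_1 c_1, so
  gamma(0) = (c_0 + phi_1 c_1) / (1 - phi_1^2) = (1.423491 + (-0.13)(0.719)) / (1 - (-0.13)^2) = 1.330021 / 0.9831 = 1.352885.
  gamma(1) = phi_1 gamma(0) + c_1 = (-0.13)(1.352885) + (0.719) = 0.543125.
For k = 2 (> q): gamma(2) = phi_1 gamma(1) = (-0.13)(0.543125) = -0.070606.
Therefore gamma(2) = -0.0706 (to 4 decimal places).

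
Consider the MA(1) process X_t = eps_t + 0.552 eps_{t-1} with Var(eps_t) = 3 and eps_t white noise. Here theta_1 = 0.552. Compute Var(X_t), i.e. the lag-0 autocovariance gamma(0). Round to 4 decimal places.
\gamma(0) = 3.9141

For an MA(q) process X_t = eps_t + sum_i theta_i eps_{t-i} with
Var(eps_t) = sigma^2, the variance is
  gamma(0) = sigma^2 * (1 + sum_i theta_i^2).
  sum_i theta_i^2 = (0.552)^2 = 0.304704.
  gamma(0) = 3 * (1 + 0.304704) = 3 * 1.304704 = 3.914112, which rounds to 3.9141.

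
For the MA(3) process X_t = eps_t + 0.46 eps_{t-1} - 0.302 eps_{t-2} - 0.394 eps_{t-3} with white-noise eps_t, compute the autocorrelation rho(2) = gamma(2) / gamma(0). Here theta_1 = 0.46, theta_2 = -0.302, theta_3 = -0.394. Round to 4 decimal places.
\rho(2) = -0.3314

For an MA(q) process with theta_0 = 1, the autocovariance is
  gamma(k) = sigma^2 * sum_{i=0..q-k} theta_i * theta_{i+k},
and rho(k) = gamma(k) / gamma(0). Sigma^2 cancels.
  numerator   = (1)*(-0.302) + (0.46)*(-0.394) = -0.48324.
  denominator = (1)^2 + (0.46)^2 + (-0.302)^2 + (-0.394)^2 = 1.45804.
  rho(2) = -0.48324 / 1.45804 = -0.3314.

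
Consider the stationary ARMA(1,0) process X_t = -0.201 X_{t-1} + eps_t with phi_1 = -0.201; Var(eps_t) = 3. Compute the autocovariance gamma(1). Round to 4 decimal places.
\gamma(1) = -0.6284

Multiply the model equation by X_{t-k} and take expectations. With theta_0 = psi_0 = 1 and psi_j the MA(infinity) weights, this gives
  gamma(k) - sum_i phi_i gamma(k-i) = c_k,
  c_k = sigma^2 * sum_{j=k..q} theta_j psi_{j-k}   (c_k = 0 for k > q),
using gamma(-m) = gamma(m).
Pure AR (q = 0): c_0 = sigma^2 = 3, c_k = 0 for k >= 1.
Equations for k = 0 and k = 1 (AR order 1):
  gamma(0) = phi_1 gamma(1) + c_0
  gamma(1) = phi_1 gamma(0) + c_1
Substituting the second into the first: gamma(0) (1 - phi_1^2) = c_0 + phi_1 c_1, so
  gamma(0) = c_0 / (1 - phi_1^2) = 3 / (1 - (-0.201)^2) = 3 / 0.959599 = 3.126306.
  gamma(1) = phi_1 gamma(0) = (-0.201)(3.126306) = -0.628387.
Therefore gamma(1) = -0.6284 (to 4 decimal places).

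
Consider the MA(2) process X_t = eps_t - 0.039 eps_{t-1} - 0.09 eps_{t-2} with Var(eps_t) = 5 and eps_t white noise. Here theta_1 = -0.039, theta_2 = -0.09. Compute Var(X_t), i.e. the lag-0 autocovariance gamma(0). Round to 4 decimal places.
\gamma(0) = 5.0481

For an MA(q) process X_t = eps_t + sum_i theta_i eps_{t-i} with
Var(eps_t) = sigma^2, the variance is
  gamma(0) = sigma^2 * (1 + sum_i theta_i^2).
  sum_i theta_i^2 = (-0.039)^2 + (-0.09)^2 = 0.001521 + 0.0081 = 0.009621.
  gamma(0) = 5 * (1 + 0.009621) = 5 * 1.009621 = 5.048105, which rounds to 5.0481.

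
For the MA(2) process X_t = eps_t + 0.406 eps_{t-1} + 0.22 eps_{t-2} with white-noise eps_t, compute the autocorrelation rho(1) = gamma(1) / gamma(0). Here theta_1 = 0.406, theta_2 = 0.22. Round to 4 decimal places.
\rho(1) = 0.4083

For an MA(q) process with theta_0 = 1, the autocovariance is
  gamma(k) = sigma^2 * sum_{i=0..q-k} theta_i * theta_{i+k},
and rho(k) = gamma(k) / gamma(0). Sigma^2 cancels.
  numerator   = (1)*(0.406) + (0.406)*(0.22) = 0.49532.
  denominator = (1)^2 + (0.406)^2 + (0.22)^2 = 1.213236.
  rho(1) = 0.49532 / 1.213236 = 0.4083.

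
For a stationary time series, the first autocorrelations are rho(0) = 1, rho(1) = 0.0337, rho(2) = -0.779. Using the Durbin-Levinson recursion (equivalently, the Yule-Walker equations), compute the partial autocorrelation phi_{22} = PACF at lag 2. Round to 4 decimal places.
\phi_{22} = -0.7810

The PACF at lag k is phi_{kk}, the last component of the solution
to the Yule-Walker system G_k phi = r_k where
  (G_k)_{ij} = rho(|i - j|), (r_k)_i = rho(i), i,j = 1..k.
Equivalently, Durbin-Levinson gives phi_{kk} iteratively:
  phi_{11} = rho(1)
  phi_{kk} = [rho(k) - sum_{j=1..k-1} phi_{k-1,j} rho(k-j)]
            / [1 - sum_{j=1..k-1} phi_{k-1,j} rho(j)],
  phi_{k,j} = phi_{k-1,j} - phi_{kk} phi_{k-1,k-j},  j = 1..k-1.
Step k = 1:
  phi_11 = rho(1) = 0.0337.
Step k = 2:
  phi_22 = [rho(2) - phi_11 rho(1)] / [1 - phi_11 rho(1)] = [-0.779 - (0.0337)(0.0337)] / [1 - (0.0337)(0.0337)]
         = -0.78013569 / 0.99886431 = -0.781.
Therefore phi_{22} = -0.7810.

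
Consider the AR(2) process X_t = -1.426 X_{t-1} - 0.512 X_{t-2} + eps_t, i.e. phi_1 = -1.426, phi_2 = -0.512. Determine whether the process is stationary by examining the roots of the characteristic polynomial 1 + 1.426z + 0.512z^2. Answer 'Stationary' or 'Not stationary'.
\text{Stationary}

The AR(p) characteristic polynomial is P(z) = 1 + 1.426z + 0.512z^2.
Stationarity requires all roots to lie outside the unit circle, i.e. |z| > 1 for every root.
Set 1 + (1.426) z + (0.512) z^2 = 0, i.e. a z^2 + b z + c = 0 with a = 0.512, b = 1.426, c = 1.
Discriminant D = b^2 - 4ac = (1.426)^2 - 4*(0.512)*1 = 2.033476 - (2.048) = -0.014524.
D < 0, so the roots are the complex-conjugate pair z = (-b +/- i sqrt(-D)) / (2a) = -1.3926 +/- 0.1177i.
For a conjugate pair |z|^2 = z * conj(z) = (product of roots) = c/a = 1/(0.512) = 1.953125, so |z| = sqrt(1.953125) = 1.3975 for both roots.
Moduli of all roots: 1.3975, 1.3975.
All moduli strictly greater than 1? Yes.
Verdict: Stationary.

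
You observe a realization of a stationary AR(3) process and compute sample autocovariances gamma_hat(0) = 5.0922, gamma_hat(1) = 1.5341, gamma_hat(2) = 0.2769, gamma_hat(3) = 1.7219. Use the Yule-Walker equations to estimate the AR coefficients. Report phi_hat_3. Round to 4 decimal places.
\hat\phi_{3} = 0.3670

The Yule-Walker equations for an AR(p) process read, in matrix form,
  Gamma_p phi = r_p,   with   (Gamma_p)_{ij} = gamma(|i - j|),
                       (r_p)_i = gamma(i),   i,j = 1..p.
Substitute the sample gammas (Toeplitz matrix and right-hand side of size 3):
  Gamma_p = [[5.0922, 1.5341, 0.2769], [1.5341, 5.0922, 1.5341], [0.2769, 1.5341, 5.0922]]
  r_p     = [1.5341, 0.2769, 1.7219]
Written out (R1..R3):
  (R1) 5.0922 phi_1 + 1.5341 phi_2 + 0.2769 phi_3 = 1.5341
  (R2) 1.5341 phi_1 + 5.0922 phi_2 + 1.5341 phi_3 = 0.2769
  (R3) 0.2769 phi_1 + 1.5341 phi_2 + 5.0922 phi_3 = 1.7219
Gaussian elimination:
  R2 <- R2 - (1.5341/5.0922) R1 = R2 - (0.301265) R1:  4.63003 phi_2 + 1.45068 phi_3 = -0.18527
  R3 <- R3 - (0.2769/5.0922) R1 = R3 - (0.054377) R1:  1.45068 phi_2 + 5.077143 phi_3 = 1.63848
  R3 <- R3 - (1.45068/4.63003) R2 = R3 - (0.31332) R2:  4.622616 phi_3 = 1.696529
Back-substitution:
  phi_hat_3 = 1.696529 / 4.622616 = 0.367006
  phi_hat_2 = (-0.18527 - (1.45068)(0.367006)) / 4.63003 = -0.155005
  phi_hat_1 = (1.5341 - (1.5341)(-0.155005) - (0.2769)(0.367006)) / 5.0922 = 0.328005
So phi_hat = [0.3280, -0.1550, 0.3670].
Therefore phi_hat_3 = 0.3670.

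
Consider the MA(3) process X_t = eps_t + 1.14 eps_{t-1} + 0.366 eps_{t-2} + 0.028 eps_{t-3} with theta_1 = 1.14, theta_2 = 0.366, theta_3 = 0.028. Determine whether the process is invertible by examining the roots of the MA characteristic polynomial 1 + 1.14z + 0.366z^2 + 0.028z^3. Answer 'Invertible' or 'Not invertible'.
\text{Invertible}

The MA(q) characteristic polynomial is P(z) = 1 + 1.14z + 0.366z^2 + 0.028z^3.
Invertibility requires all roots to lie outside the unit circle, i.e. |z| > 1 for every root.
Degree 3: look for a simple real root z0 first, then factor out (1 - z/z0) and solve the remaining quadratic.
Testing z0 = -2.5: P(-2.5) = 1 + (1.14)(-2.5) + (0.366)(-2.5)^2 + (0.028)(-2.5)^3
  = 1 + (-2.85) + (2.2875) + (-0.4375) = 0.  So z_0 = -2.5 is a root, |z_0| = 2.5.
Divide out the factor (1 + 0.4 z) = (1 - z/z0) (since 1/z0 = -0.4):
  P(z) = (1 + 0.4 z)(1 + (0.74) z + (0.07) z^2)
  [check: z-coef 0.74 - (-0.4) = 1.14; z^2-coef 0.07 - (-0.4)(0.74) = 0.366; z^3-coef -(-0.4)(0.07) = 0.028.]
Remaining roots from the quadratic factor 1 + (0.74) z + (0.07) z^2:
  Set 1 + (0.74) z + (0.07) z^2 = 0, i.e. a z^2 + b z + c = 0 with a = 0.07, b = 0.74, c = 1.
  Discriminant D = b^2 - 4ac = (0.74)^2 - 4*(0.07)*1 = 0.5476 - (0.28) = 0.2676.
  D >= 0, so the roots are real: z = (-b +/- sqrt(D)) / (2a) = (-0.74 +/- 0.517301) / (0.14).
    z_1 = (-0.74 + 0.517301) / (0.14) = -1.5907,   |z_1| = 1.5907.
    z_2 = (-0.74 - 0.517301) / (0.14) = -8.9807,   |z_2| = 8.9807.
Moduli of all roots: 2.5000, 1.5907, 8.9807.
All moduli strictly greater than 1? Yes.
Verdict: Invertible.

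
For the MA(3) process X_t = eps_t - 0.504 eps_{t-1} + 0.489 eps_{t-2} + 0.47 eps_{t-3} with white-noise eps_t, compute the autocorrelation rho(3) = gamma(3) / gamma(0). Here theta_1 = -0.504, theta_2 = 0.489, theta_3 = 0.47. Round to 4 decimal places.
\rho(3) = 0.2742

For an MA(q) process with theta_0 = 1, the autocovariance is
  gamma(k) = sigma^2 * sum_{i=0..q-k} theta_i * theta_{i+k},
and rho(k) = gamma(k) / gamma(0). Sigma^2 cancels.
  numerator   = (1)*(0.47) = 0.47.
  denominator = (1)^2 + (-0.504)^2 + (0.489)^2 + (0.47)^2 = 1.714037.
  rho(3) = 0.47 / 1.714037 = 0.2742.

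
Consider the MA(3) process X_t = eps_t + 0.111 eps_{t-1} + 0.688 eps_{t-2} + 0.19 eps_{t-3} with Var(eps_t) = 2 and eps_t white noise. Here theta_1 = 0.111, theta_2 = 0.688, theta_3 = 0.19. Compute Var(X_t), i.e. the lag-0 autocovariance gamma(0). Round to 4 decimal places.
\gamma(0) = 3.0435

For an MA(q) process X_t = eps_t + sum_i theta_i eps_{t-i} with
Var(eps_t) = sigma^2, the variance is
  gamma(0) = sigma^2 * (1 + sum_i theta_i^2).
  sum_i theta_i^2 = (0.111)^2 + (0.688)^2 + (0.19)^2 = 0.012321 + 0.473344 + 0.0361 = 0.521765.
  gamma(0) = 2 * (1 + 0.521765) = 2 * 1.521765 = 3.04353, which rounds to 3.0435.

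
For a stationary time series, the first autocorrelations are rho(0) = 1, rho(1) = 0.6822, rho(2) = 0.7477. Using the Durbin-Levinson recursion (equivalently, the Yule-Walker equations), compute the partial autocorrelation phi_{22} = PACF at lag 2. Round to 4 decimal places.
\phi_{22} = 0.5281

The PACF at lag k is phi_{kk}, the last component of the solution
to the Yule-Walker system G_k phi = r_k where
  (G_k)_{ij} = rho(|i - j|), (r_k)_i = rho(i), i,j = 1..k.
Equivalently, Durbin-Levinson gives phi_{kk} iteratively:
  phi_{11} = rho(1)
  phi_{kk} = [rho(k) - sum_{j=1..k-1} phi_{k-1,j} rho(k-j)]
            / [1 - sum_{j=1..k-1} phi_{k-1,j} rho(j)],
  phi_{k,j} = phi_{k-1,j} - phi_{kk} phi_{k-1,k-j},  j = 1..k-1.
Step k = 1:
  phi_11 = rho(1) = 0.6822.
Step k = 2:
  phi_22 = [rho(2) - phi_11 rho(1)] / [1 - phi_11 rho(1)] = [0.7477 - (0.6822)(0.6822)] / [1 - (0.6822)(0.6822)]
         = 0.28230316 / 0.53460316 = 0.5281.
Therefore phi_{22} = 0.5281.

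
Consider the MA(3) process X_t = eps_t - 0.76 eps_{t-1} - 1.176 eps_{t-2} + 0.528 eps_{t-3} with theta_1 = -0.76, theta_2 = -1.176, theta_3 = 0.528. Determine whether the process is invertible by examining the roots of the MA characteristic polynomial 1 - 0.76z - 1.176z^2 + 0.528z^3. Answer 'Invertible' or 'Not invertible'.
\text{Not invertible}

The MA(q) characteristic polynomial is P(z) = 1 - 0.76z - 1.176z^2 + 0.528z^3.
Invertibility requires all roots to lie outside the unit circle, i.e. |z| > 1 for every root.
Degree 3: look for a simple real root z0 first, then factor out (1 - z/z0) and solve the remaining quadratic.
Testing z0 = 2.5: P(2.5) = 1 + (-0.76)(2.5) + (-1.176)(2.5)^2 + (0.528)(2.5)^3
  = 1 + (-1.9) + (-7.35) + (8.25) = 0.  So z_0 = 2.5 is a root, |z_0| = 2.5.
Divide out the factor (1 - 0.4 z) = (1 - z/z0) (since 1/z0 = 0.4):
  P(z) = (1 - 0.4 z)(1 + (-0.36) z + (-1.32) z^2)
  [check: z-coef -0.36 - (0.4) = -0.76; z^2-coef -1.32 - (0.4)(-0.36) = -1.176; z^3-coef -(0.4)(-1.32) = 0.528.]
Remaining roots from the quadratic factor 1 + (-0.36) z + (-1.32) z^2:
  Set 1 + (-0.36) z + (-1.32) z^2 = 0, i.e. a z^2 + b z + c = 0 with a = -1.32, b = -0.36, c = 1.
  Discriminant D = b^2 - 4ac = (-0.36)^2 - 4*(-1.32)*1 = 0.1296 - (-5.28) = 5.4096.
  D >= 0, so the roots are real: z = (-b +/- sqrt(D)) / (2a) = (0.36 +/- 2.325855) / (-2.64).
    z_1 = (0.36 + 2.325855) / (-2.64) = -1.0174,   |z_1| = 1.0174.
    z_2 = (0.36 - 2.325855) / (-2.64) = 0.7446,   |z_2| = 0.7446.
Moduli of all roots: 2.5000, 1.0174, 0.7446.
All moduli strictly greater than 1? No.
Verdict: Not invertible.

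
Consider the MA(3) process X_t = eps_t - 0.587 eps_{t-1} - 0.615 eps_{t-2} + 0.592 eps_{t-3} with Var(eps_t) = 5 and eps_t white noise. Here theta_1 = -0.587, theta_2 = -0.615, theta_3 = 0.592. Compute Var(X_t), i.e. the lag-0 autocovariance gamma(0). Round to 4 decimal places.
\gamma(0) = 10.3663

For an MA(q) process X_t = eps_t + sum_i theta_i eps_{t-i} with
Var(eps_t) = sigma^2, the variance is
  gamma(0) = sigma^2 * (1 + sum_i theta_i^2).
  sum_i theta_i^2 = (-0.587)^2 + (-0.615)^2 + (0.592)^2 = 0.344569 + 0.378225 + 0.350464 = 1.073258.
  gamma(0) = 5 * (1 + 1.073258) = 5 * 2.073258 = 10.36629, which rounds to 10.3663.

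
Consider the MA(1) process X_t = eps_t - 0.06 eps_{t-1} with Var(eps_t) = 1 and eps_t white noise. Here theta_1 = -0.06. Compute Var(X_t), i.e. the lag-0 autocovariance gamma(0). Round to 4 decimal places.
\gamma(0) = 1.0036

For an MA(q) process X_t = eps_t + sum_i theta_i eps_{t-i} with
Var(eps_t) = sigma^2, the variance is
  gamma(0) = sigma^2 * (1 + sum_i theta_i^2).
  sum_i theta_i^2 = (-0.06)^2 = 0.0036.
  gamma(0) = 1 * (1 + 0.0036) = 1 * 1.0036 = 1.0036.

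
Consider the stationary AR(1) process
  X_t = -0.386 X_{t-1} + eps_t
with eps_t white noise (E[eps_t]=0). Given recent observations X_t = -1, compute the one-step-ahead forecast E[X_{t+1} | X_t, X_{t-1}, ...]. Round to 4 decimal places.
E[X_{t+1} \mid \mathcal F_t] = 0.3860

For an AR(p) model X_t = c + sum_i phi_i X_{t-i} + eps_t, the
one-step-ahead conditional mean is
  E[X_{t+1} | X_t, ...] = c + sum_i phi_i X_{t+1-i}.
Substitute known values:
  E[X_{t+1} | ...] = (-0.386) * (-1)
                   = 0.3860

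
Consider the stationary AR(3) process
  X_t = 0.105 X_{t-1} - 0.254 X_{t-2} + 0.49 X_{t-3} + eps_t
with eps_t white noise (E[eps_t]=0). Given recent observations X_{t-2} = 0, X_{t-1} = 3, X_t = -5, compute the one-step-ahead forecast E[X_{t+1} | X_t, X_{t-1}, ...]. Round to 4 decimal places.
E[X_{t+1} \mid \mathcal F_t] = -1.2870

For an AR(p) model X_t = c + sum_i phi_i X_{t-i} + eps_t, the
one-step-ahead conditional mean is
  E[X_{t+1} | X_t, ...] = c + sum_i phi_i X_{t+1-i}.
Substitute known values:
  E[X_{t+1} | ...] = (0.105) * (-5) + (-0.254) * (3) + (0.49) * (0)
                   = -1.2870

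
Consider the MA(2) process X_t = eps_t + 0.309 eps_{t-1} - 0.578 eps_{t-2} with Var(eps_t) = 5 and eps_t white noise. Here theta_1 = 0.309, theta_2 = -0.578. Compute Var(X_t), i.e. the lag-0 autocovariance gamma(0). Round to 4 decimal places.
\gamma(0) = 7.1478

For an MA(q) process X_t = eps_t + sum_i theta_i eps_{t-i} with
Var(eps_t) = sigma^2, the variance is
  gamma(0) = sigma^2 * (1 + sum_i theta_i^2).
  sum_i theta_i^2 = (0.309)^2 + (-0.578)^2 = 0.095481 + 0.334084 = 0.429565.
  gamma(0) = 5 * (1 + 0.429565) = 5 * 1.429565 = 7.147825, which rounds to 7.1478.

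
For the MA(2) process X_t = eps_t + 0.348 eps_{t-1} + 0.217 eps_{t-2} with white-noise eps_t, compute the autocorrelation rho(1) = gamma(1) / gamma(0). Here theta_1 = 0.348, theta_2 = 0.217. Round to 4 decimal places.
\rho(1) = 0.3625

For an MA(q) process with theta_0 = 1, the autocovariance is
  gamma(k) = sigma^2 * sum_{i=0..q-k} theta_i * theta_{i+k},
and rho(k) = gamma(k) / gamma(0). Sigma^2 cancels.
  numerator   = (1)*(0.348) + (0.348)*(0.217) = 0.423516.
  denominator = (1)^2 + (0.348)^2 + (0.217)^2 = 1.168193.
  rho(1) = 0.423516 / 1.168193 = 0.3625.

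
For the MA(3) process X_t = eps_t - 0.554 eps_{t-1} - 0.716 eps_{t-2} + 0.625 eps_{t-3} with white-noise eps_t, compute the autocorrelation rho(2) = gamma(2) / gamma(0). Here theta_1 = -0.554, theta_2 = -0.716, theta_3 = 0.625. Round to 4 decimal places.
\rho(2) = -0.4806

For an MA(q) process with theta_0 = 1, the autocovariance is
  gamma(k) = sigma^2 * sum_{i=0..q-k} theta_i * theta_{i+k},
and rho(k) = gamma(k) / gamma(0). Sigma^2 cancels.
  numerator   = (1)*(-0.716) + (-0.554)*(0.625) = -1.06225.
  denominator = (1)^2 + (-0.554)^2 + (-0.716)^2 + (0.625)^2 = 2.210197.
  rho(2) = -1.06225 / 2.210197 = -0.4806.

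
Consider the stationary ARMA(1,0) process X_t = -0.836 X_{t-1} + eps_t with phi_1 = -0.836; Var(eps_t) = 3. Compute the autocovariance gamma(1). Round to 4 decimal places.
\gamma(1) = -8.3293

Multiply the model equation by X_{t-k} and take expectations. With theta_0 = psi_0 = 1 and psi_j the MA(infinity) weights, this gives
  gamma(k) - sum_i phi_i gamma(k-i) = c_k,
  c_k = sigma^2 * sum_{j=k..q} theta_j psi_{j-k}   (c_k = 0 for k > q),
using gamma(-m) = gamma(m).
Pure AR (q = 0): c_0 = sigma^2 = 3, c_k = 0 for k >= 1.
Equations for k = 0 and k = 1 (AR order 1):
  gamma(0) = phi_1 gamma(1) + c_0
  gamma(1) = phi_1 gamma(0) + c_1
Substituting the second into the first: gamma(0) (1 - phi_1^2) = c_0 + phi_1 c_1, so
  gamma(0) = c_0 / (1 - phi_1^2) = 3 / (1 - (-0.836)^2) = 3 / 0.301104 = 9.963335.
  gamma(1) = phi_1 gamma(0) = (-0.836)(9.963335) = -8.329348.
Therefore gamma(1) = -8.3293 (to 4 decimal places).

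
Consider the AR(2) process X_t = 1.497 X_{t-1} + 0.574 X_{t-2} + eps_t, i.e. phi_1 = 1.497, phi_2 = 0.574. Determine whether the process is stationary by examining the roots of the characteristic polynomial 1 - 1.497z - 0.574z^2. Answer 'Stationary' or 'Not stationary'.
\text{Not stationary}

The AR(p) characteristic polynomial is P(z) = 1 - 1.497z - 0.574z^2.
Stationarity requires all roots to lie outside the unit circle, i.e. |z| > 1 for every root.
Set 1 + (-1.497) z + (-0.574) z^2 = 0, i.e. a z^2 + b z + c = 0 with a = -0.574, b = -1.497, c = 1.
Discriminant D = b^2 - 4ac = (-1.497)^2 - 4*(-0.574)*1 = 2.241009 - (-2.296) = 4.537009.
D >= 0, so the roots are real: z = (-b +/- sqrt(D)) / (2a) = (1.497 +/- 2.130026) / (-1.148).
  z_1 = (1.497 + 2.130026) / (-1.148) = -3.1594,   |z_1| = 3.1594.
  z_2 = (1.497 - 2.130026) / (-1.148) = 0.5514,   |z_2| = 0.5514.
Moduli of all roots: 3.1594, 0.5514.
All moduli strictly greater than 1? No.
Verdict: Not stationary.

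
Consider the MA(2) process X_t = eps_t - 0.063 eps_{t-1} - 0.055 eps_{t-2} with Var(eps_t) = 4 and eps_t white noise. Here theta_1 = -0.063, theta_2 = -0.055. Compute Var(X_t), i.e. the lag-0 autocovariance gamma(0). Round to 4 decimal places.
\gamma(0) = 4.0280

For an MA(q) process X_t = eps_t + sum_i theta_i eps_{t-i} with
Var(eps_t) = sigma^2, the variance is
  gamma(0) = sigma^2 * (1 + sum_i theta_i^2).
  sum_i theta_i^2 = (-0.063)^2 + (-0.055)^2 = 0.003969 + 0.003025 = 0.006994.
  gamma(0) = 4 * (1 + 0.006994) = 4 * 1.006994 = 4.027976, which rounds to 4.0280.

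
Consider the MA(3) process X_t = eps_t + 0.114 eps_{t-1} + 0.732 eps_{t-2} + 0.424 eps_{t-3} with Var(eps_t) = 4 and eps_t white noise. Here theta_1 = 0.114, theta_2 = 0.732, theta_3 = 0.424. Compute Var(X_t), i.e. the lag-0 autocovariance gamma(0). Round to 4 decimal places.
\gamma(0) = 6.9144

For an MA(q) process X_t = eps_t + sum_i theta_i eps_{t-i} with
Var(eps_t) = sigma^2, the variance is
  gamma(0) = sigma^2 * (1 + sum_i theta_i^2).
  sum_i theta_i^2 = (0.114)^2 + (0.732)^2 + (0.424)^2 = 0.012996 + 0.535824 + 0.179776 = 0.728596.
  gamma(0) = 4 * (1 + 0.728596) = 4 * 1.728596 = 6.914384, which rounds to 6.9144.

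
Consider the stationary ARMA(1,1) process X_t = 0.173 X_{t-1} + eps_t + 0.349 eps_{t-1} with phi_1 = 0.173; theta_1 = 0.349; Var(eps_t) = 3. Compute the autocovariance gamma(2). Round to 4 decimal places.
\gamma(2) = 0.2961

Multiply the model equation by X_{t-k} and take expectations. With theta_0 = psi_0 = 1 and psi_j the MA(infinity) weights, this gives
  gamma(k) - sum_i phi_i gamma(k-i) = c_k,
  c_k = sigma^2 * sum_{j=k..q} theta_j psi_{j-k}   (c_k = 0 for k > q),
using gamma(-m) = gamma(m).
psi-weights needed (psi_j = theta_j + sum_i phi_i psi_{j-i}):
  psi_1 = theta_1 + phi_1 = 0.349 + (0.173) = 0.522
Right-hand sides:
  c_0 = sigma^2 (1 + theta_1 psi_1) = 3 * (1 + (0.349)(0.522)) = 3 * 1.182178 = 3.546534
  c_1 = sigma^2 theta_1 = 3 * (0.349) = 1.047
  c_2 = 0
Equations for k = 0 and k = 1 (AR order 1):
  gamma(0) = phi_1 gamma(1) + c_0
  gamma(1) = phi_1 gamma(0) + c_1
Substituting the second into the first: gamma(0) (1 - phi_1^2) = c_0 + phi_1 c_1, so
  gamma(0) = (c_0 + phi_1 c_1) / (1 - phi_1^2) = (3.546534 + (0.173)(1.047)) / (1 - (0.173)^2) = 3.727665 / 0.970071 = 3.842672.
  gamma(1) = phi_1 gamma(0) + c_1 = (0.173)(3.842672) + (1.047) = 1.711782.
For k = 2 (> q): gamma(2) = phi_1 gamma(1) = (0.173)(1.711782) = 0.296138.
Therefore gamma(2) = 0.2961 (to 4 decimal places).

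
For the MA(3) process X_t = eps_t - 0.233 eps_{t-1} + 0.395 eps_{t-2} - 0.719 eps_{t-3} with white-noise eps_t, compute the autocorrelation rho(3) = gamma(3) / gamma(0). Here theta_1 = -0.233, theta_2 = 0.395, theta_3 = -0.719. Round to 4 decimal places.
\rho(3) = -0.4163

For an MA(q) process with theta_0 = 1, the autocovariance is
  gamma(k) = sigma^2 * sum_{i=0..q-k} theta_i * theta_{i+k},
and rho(k) = gamma(k) / gamma(0). Sigma^2 cancels.
  numerator   = (1)*(-0.719) = -0.719.
  denominator = (1)^2 + (-0.233)^2 + (0.395)^2 + (-0.719)^2 = 1.727275.
  rho(3) = -0.719 / 1.727275 = -0.4163.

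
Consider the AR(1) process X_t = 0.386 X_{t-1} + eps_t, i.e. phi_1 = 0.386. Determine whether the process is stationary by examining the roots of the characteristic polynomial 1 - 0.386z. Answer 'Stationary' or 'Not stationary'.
\text{Stationary}

The AR(p) characteristic polynomial is P(z) = 1 - 0.386z.
Stationarity requires all roots to lie outside the unit circle, i.e. |z| > 1 for every root.
This is linear in z: 1 + (-0.386) z = 0  =>  z = -1/(-0.386) = 2.590674,  |z| = 2.590674.
Moduli of all roots: 2.5907.
All moduli strictly greater than 1? Yes.
Verdict: Stationary.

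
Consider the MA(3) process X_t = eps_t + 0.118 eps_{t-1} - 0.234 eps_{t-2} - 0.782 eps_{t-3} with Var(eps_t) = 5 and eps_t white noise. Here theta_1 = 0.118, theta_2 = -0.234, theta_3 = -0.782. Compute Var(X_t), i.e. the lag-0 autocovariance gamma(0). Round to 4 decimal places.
\gamma(0) = 8.4010

For an MA(q) process X_t = eps_t + sum_i theta_i eps_{t-i} with
Var(eps_t) = sigma^2, the variance is
  gamma(0) = sigma^2 * (1 + sum_i theta_i^2).
  sum_i theta_i^2 = (0.118)^2 + (-0.234)^2 + (-0.782)^2 = 0.013924 + 0.054756 + 0.611524 = 0.680204.
  gamma(0) = 5 * (1 + 0.680204) = 5 * 1.680204 = 8.40102, which rounds to 8.4010.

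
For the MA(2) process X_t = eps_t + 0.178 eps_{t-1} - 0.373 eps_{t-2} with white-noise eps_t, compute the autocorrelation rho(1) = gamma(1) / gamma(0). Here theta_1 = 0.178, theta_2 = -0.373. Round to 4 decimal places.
\rho(1) = 0.0953

For an MA(q) process with theta_0 = 1, the autocovariance is
  gamma(k) = sigma^2 * sum_{i=0..q-k} theta_i * theta_{i+k},
and rho(k) = gamma(k) / gamma(0). Sigma^2 cancels.
  numerator   = (1)*(0.178) + (0.178)*(-0.373) = 0.111606.
  denominator = (1)^2 + (0.178)^2 + (-0.373)^2 = 1.170813.
  rho(1) = 0.111606 / 1.170813 = 0.0953.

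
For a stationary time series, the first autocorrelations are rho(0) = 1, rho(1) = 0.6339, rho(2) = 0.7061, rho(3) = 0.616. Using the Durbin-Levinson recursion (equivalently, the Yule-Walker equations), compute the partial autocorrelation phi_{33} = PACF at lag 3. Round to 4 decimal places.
\phi_{33} = 0.1661

The PACF at lag k is phi_{kk}, the last component of the solution
to the Yule-Walker system G_k phi = r_k where
  (G_k)_{ij} = rho(|i - j|), (r_k)_i = rho(i), i,j = 1..k.
Equivalently, Durbin-Levinson gives phi_{kk} iteratively:
  phi_{11} = rho(1)
  phi_{kk} = [rho(k) - sum_{j=1..k-1} phi_{k-1,j} rho(k-j)]
            / [1 - sum_{j=1..k-1} phi_{k-1,j} rho(j)],
  phi_{k,j} = phi_{k-1,j} - phi_{kk} phi_{k-1,k-j},  j = 1..k-1.
Step k = 1:
  phi_11 = rho(1) = 0.6339.
Step k = 2:
  phi_22 = [rho(2) - phi_11 rho(1)] / [1 - phi_11 rho(1)] = [0.7061 - (0.6339)(0.6339)] / [1 - (0.6339)(0.6339)]
         = 0.30427079 / 0.59817079 = 0.508669.
  Update: phi_21 = phi_11 - phi_22 phi_11 = 0.6339 - (0.508669)(0.6339) = 0.311455.
Step k = 3:
  phi_33 = [rho(3) - phi_21 rho(2) - phi_22 rho(1)] / [1 - phi_21 rho(1) - phi_22 rho(2)]
    numerator   = 0.616 - (0.311455)(0.7061) - (0.508669)(0.6339) = 0.07363659
    denominator = 1 - (0.311455)(0.6339) - (0.508669)(0.7061) = 0.44339775
  phi_33 = 0.07363659 / 0.44339775 = 0.1661.
Therefore phi_{33} = 0.1661.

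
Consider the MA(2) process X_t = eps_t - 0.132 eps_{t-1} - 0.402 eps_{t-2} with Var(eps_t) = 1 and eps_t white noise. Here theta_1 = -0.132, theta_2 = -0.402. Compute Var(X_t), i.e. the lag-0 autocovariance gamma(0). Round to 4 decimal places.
\gamma(0) = 1.1790

For an MA(q) process X_t = eps_t + sum_i theta_i eps_{t-i} with
Var(eps_t) = sigma^2, the variance is
  gamma(0) = sigma^2 * (1 + sum_i theta_i^2).
  sum_i theta_i^2 = (-0.132)^2 + (-0.402)^2 = 0.017424 + 0.161604 = 0.179028.
  gamma(0) = 1 * (1 + 0.179028) = 1 * 1.179028 = 1.179028, which rounds to 1.1790.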